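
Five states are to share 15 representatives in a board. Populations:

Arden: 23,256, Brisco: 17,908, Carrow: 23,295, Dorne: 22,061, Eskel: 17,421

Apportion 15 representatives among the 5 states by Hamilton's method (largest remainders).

Standard divisor: 103941 ÷ 15 ≈ 6929.4.
Standard quotas: Arden 3.3561, Brisco 2.5844, Carrow 3.3618, Dorne 3.1837, Eskel 2.5141.
Lower quotas: Arden 3, Brisco 2, Carrow 3, Dorne 3, Eskel 2 (sum 13, leaving 2 seats).
Remainders in descending order: Brisco 0.5844, Eskel 0.5141, Carrow 0.3618, Arden 0.3561, Dorne 0.1837.
The surplus seats go to Brisco, Eskel.

Arden: 3, Brisco: 3, Carrow: 3, Dorne: 3, Eskel: 3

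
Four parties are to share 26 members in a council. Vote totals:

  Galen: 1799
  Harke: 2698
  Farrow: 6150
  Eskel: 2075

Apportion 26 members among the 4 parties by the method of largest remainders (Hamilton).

Total 12722; standard divisor 12722/26 ≈ 489.308.
Standard quotas: Galen 3.6766, Harke 5.5139, Farrow 12.5688, Eskel 4.2407.
Lower quotas: Galen 3, Harke 5, Farrow 12, Eskel 4 (sum 24, leaving 2 seats).
Remainders in descending order: Galen 0.6766, Farrow 0.5688, Harke 0.5139, Eskel 0.2407.
The surplus seats go to Galen, Farrow.

Galen 4, Harke 5, Farrow 13, Eskel 4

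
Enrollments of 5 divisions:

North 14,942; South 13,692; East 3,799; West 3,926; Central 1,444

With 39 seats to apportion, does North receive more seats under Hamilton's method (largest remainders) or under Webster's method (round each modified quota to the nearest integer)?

Hamilton: North 15, South 14, East 4, West 4, Central 2.
Webster: North 16, South 14, East 4, West 4, Central 1.
North gets 15 under Hamilton and 16 under Webster.

Webster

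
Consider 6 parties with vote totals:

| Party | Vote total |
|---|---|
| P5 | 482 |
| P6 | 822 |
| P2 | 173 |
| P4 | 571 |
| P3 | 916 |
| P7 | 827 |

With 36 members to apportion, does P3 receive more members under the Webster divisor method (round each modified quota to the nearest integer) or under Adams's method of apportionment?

Webster

Webster: P5 4, P6 8, P2 2, P4 5, P3 9, P7 8.
Adams: P5 5, P6 8, P2 2, P4 5, P3 8, P7 8.
P3 gets 9 under Webster and 8 under Adams.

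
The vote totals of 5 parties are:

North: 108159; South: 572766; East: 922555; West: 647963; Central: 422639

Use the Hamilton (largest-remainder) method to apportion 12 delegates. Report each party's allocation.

North=0; South=3; East=4; West=3; Central=2

Standard divisor: 2674082 ÷ 12 ≈ 222840.167.
Standard quotas: North 0.4854, South 2.5703, East 4.1400, West 2.9077, Central 1.8966.
Lower quotas: North 0, South 2, East 4, West 2, Central 1 (sum 9, leaving 3 seats).
Remainders in descending order: West 0.9077, Central 0.8966, South 0.5703, North 0.4854, East 0.1400.
Largest remainders: West, Central, South receive the extra seats.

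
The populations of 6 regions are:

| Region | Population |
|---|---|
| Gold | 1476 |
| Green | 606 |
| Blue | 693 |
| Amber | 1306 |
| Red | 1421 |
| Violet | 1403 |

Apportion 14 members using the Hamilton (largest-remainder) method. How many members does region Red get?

3

Total 6905; standard divisor 6905/14 ≈ 493.214.
Standard quotas: Gold 2.993, Green 1.229, Blue 1.405, Amber 2.648, Red 2.881, Violet 2.845.
Lower quotas: Gold 2, Green 1, Blue 1, Amber 2, Red 2, Violet 2 (sum 10, leaving 4 seats).
Remainders in descending order: Gold 0.993, Red 0.881, Violet 0.845, Amber 0.648, Blue 0.405, Green 0.229.
The surplus seats go to Gold, Red, Violet, Amber.
Red receives 3.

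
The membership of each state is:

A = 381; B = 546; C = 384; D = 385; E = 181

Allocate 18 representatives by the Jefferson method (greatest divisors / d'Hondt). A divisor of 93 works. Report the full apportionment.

With modified divisor 93: modified quotas A 4.097, B 5.871, C 4.129, D 4.140, E 1.946.
Rounding down: A 4, B 5, C 4, D 4, E 1 (total 18).

A 4, B 5, C 4, D 4, E 1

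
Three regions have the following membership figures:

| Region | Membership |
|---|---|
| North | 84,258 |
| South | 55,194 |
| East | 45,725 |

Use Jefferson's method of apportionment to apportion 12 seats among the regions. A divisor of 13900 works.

North=6, South=3, East=3

With modified divisor 13900: modified quotas North 6.062, South 3.971, East 3.290.
Rounding down: North 6, South 3, East 3 (total 12).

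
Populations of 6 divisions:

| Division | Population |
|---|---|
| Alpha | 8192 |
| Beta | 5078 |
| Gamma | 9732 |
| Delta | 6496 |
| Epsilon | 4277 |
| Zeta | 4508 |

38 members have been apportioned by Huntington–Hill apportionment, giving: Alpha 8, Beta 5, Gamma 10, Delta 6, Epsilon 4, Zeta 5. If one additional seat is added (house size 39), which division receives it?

Priority for the next seat is population ÷ (√(s·(s+1))).
Priorities: Alpha 965.436, Beta 927.112, Gamma 927.910, Delta 1002.355, Epsilon 956.366, Zeta 823.044.
Highest priority: Delta.

Delta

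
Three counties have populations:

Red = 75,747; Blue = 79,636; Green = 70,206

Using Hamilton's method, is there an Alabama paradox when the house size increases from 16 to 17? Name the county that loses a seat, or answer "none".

At 16 seats: Red 5, Blue 6, Green 5.
At 17 seats: Red 6, Blue 6, Green 5.
No county's allocation decreased.

none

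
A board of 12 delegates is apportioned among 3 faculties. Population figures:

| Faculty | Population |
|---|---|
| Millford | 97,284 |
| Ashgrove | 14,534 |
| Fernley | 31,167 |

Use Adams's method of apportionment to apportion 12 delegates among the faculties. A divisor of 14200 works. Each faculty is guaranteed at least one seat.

Millford 7, Ashgrove 2, Fernley 3

With modified divisor 14200: modified quotas Millford 6.851, Ashgrove 1.024, Fernley 2.195.
Rounding up: Millford 7, Ashgrove 2, Fernley 3 (total 12).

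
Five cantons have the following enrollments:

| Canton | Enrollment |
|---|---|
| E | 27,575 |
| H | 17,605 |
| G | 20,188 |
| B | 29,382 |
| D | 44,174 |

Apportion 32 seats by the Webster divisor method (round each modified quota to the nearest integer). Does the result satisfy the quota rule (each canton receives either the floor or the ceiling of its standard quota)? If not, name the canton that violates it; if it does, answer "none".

Standard quotas: E 6.352, H 4.055, G 4.650, B 6.768, D 10.175.
Webster allocation: E 6, H 4, G 5, B 7, D 10.
Every allocation lies between the lower and upper quota.

none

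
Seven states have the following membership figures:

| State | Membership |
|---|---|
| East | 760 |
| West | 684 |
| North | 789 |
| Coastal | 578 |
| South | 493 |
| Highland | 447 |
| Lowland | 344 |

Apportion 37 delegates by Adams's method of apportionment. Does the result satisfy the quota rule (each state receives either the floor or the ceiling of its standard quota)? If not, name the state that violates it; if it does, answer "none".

none

Standard quotas: East 6.867, West 6.180, North 7.129, Coastal 5.222, South 4.454, Highland 4.039, Lowland 3.108.
Adams allocation: East 7, West 6, North 7, Coastal 5, South 5, Highland 4, Lowland 3.
Every allocation lies between the lower and upper quota.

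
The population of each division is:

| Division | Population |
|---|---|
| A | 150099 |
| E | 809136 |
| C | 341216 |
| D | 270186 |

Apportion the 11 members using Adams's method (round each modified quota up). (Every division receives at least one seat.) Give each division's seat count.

A: 1, E: 5, C: 3, D: 2

Standard divisor 1570637/11 ≈ 142785.182; standard quotas: A 1.051, E 5.667, C 2.390, D 1.892.
Rounding up gives 2, 6, 3, 2 = 13 seats, so the divisor must be adjusted.
With modified divisor 166200: modified quotas A 0.903, E 4.868, C 2.053, D 1.626.
Rounding up: A 1, E 5, C 3, D 2 (total 11).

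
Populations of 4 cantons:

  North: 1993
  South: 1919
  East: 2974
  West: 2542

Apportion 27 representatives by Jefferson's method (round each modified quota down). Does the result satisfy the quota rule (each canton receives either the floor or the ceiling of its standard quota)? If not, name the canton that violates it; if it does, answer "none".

Standard quotas: North 5.708, South 5.496, East 8.517, West 7.280.
Jefferson allocation: North 6, South 5, East 9, West 7.
Every allocation lies between the lower and upper quota.

none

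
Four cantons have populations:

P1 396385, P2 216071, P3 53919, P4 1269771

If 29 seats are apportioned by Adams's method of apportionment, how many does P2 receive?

Standard divisor 1936146/29 ≈ 66763.655; standard quotas: P1 5.937, P2 3.236, P3 0.808, P4 19.019.
Rounding up gives 6, 4, 1, 20 = 31 seats, so the divisor must be adjusted.
With modified divisor 71300: modified quotas P1 5.559, P2 3.030, P3 0.756, P4 17.809.
Rounding up: P1 6, P2 4, P3 1, P4 18 (total 29).
P2 receives 4.

4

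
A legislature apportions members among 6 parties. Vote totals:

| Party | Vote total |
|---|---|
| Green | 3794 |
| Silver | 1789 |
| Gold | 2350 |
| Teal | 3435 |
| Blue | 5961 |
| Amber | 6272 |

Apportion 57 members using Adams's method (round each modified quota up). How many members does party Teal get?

8

Standard divisor 23601/57 ≈ 414.053; standard quotas: Green 9.163, Silver 4.321, Gold 5.676, Teal 8.296, Blue 14.397, Amber 15.148.
Rounding up gives 10, 5, 6, 9, 15, 16 = 61 seats, so the divisor must be adjusted.
With modified divisor 440: modified quotas Green 8.623, Silver 4.066, Gold 5.341, Teal 7.807, Blue 13.548, Amber 14.255.
Rounding up: Green 9, Silver 5, Gold 6, Teal 8, Blue 14, Amber 15 (total 57).
Teal receives 8.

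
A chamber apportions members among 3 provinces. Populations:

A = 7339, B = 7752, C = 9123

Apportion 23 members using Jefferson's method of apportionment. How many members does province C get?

9

Standard divisor 24214/23 ≈ 1052.783; standard quotas: A 6.971, B 7.363, C 8.666.
Rounding down gives 6, 7, 8 = 21 seats, so the divisor must be adjusted.
With modified divisor 1000: modified quotas A 7.339, B 7.752, C 9.123.
Rounding down: A 7, B 7, C 9 (total 23).
C receives 9.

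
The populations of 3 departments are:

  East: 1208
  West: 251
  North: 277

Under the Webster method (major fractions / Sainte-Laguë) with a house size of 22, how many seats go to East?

Standard divisor 1736/22 ≈ 78.909; standard quotas: East 15.309, West 3.181, North 3.510.
Rounding to the nearest integer gives East 15, West 3, North 4 — total 22, matching the house size, so no adjustment is needed.
East receives 15.

15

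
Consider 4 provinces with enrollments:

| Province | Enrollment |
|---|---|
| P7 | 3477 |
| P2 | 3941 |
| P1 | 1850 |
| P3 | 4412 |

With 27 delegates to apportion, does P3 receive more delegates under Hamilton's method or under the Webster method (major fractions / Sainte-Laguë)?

Hamilton: P7 7, P2 8, P1 3, P3 9.
Webster: P7 7, P2 8, P1 4, P3 8.
P3 gets 9 under Hamilton and 8 under Webster.

Hamilton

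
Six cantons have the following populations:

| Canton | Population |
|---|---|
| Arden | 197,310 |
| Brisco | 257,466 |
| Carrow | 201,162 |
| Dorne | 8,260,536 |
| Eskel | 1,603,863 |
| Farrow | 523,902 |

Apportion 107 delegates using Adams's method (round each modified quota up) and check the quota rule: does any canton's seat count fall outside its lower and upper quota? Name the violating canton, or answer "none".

Dorne

Standard quotas: Arden 1.912, Brisco 2.494, Carrow 1.949, Dorne 80.031, Eskel 15.539, Farrow 5.076.
Adams allocation: Arden 2, Brisco 3, Carrow 2, Dorne 79, Eskel 16, Farrow 5.
Dorne has quota 80.031 (lower 80, upper 81) but receives 79 — outside the quota interval.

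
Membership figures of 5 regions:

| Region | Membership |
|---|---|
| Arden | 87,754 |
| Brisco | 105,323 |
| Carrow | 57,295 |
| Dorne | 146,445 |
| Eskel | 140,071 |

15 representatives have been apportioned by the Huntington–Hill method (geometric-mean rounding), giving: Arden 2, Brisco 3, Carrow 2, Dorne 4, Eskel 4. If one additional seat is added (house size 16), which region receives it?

Priority for the next seat is population ÷ (√(s·(s+1))).
Priorities: Arden 35825.420, Brisco 30404.131, Carrow 23390.586, Dorne 32746.097, Eskel 31320.828.
Highest priority: Arden.

Arden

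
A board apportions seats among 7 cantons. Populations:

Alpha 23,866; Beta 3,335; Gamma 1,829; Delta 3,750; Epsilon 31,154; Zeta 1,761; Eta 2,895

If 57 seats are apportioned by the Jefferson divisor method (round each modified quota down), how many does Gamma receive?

Standard divisor 68590/57 ≈ 1203.333; standard quotas: Alpha 19.833, Beta 2.771, Gamma 1.520, Delta 3.116, Epsilon 25.890, Zeta 1.463, Eta 2.406.
Rounding down gives 19, 2, 1, 3, 25, 1, 2 = 53 seats, so the divisor must be adjusted.
With modified divisor 1120: modified quotas Alpha 21.309, Beta 2.978, Gamma 1.633, Delta 3.348, Epsilon 27.816, Zeta 1.572, Eta 2.585.
Rounding down: Alpha 21, Beta 2, Gamma 1, Delta 3, Epsilon 27, Zeta 1, Eta 2 (total 57).
Gamma receives 1.

1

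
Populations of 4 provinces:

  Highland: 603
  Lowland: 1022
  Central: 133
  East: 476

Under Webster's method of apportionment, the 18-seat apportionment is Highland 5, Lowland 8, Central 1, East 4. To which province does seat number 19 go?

Lowland

Priority for the next seat is population ÷ (current seats + 0.5).
Priorities: Highland 109.636, Lowland 120.235, Central 88.667, East 105.778.
Highest priority: Lowland.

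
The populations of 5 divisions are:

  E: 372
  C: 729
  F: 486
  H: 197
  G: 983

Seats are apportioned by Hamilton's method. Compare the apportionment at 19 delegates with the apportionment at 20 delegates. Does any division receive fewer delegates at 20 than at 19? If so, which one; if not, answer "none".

At 19 seats: E 3, C 5, F 3, H 1, G 7.
At 20 seats: E 3, C 5, F 4, H 1, G 7.
No division's allocation decreased.

none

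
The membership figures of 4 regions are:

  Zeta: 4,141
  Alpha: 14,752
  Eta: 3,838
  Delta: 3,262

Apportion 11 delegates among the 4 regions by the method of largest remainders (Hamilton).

Total 25993; standard divisor 25993/11 = 2363.
Standard quotas: Zeta 1.7524, Alpha 6.2429, Eta 1.6242, Delta 1.3804.
Lower quotas: Zeta 1, Alpha 6, Eta 1, Delta 1 (sum 9, leaving 2 seats).
Remainders in descending order: Zeta 0.7524, Eta 0.6242, Delta 0.3804, Alpha 0.2429.
The surplus seats go to Zeta, Eta.

Zeta 2; Alpha 6; Eta 2; Delta 1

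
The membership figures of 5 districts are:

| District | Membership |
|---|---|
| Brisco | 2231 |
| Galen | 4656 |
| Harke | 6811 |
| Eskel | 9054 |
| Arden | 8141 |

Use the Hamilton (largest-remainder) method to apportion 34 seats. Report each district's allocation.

Brisco: 2, Galen: 5, Harke: 8, Eskel: 10, Arden: 9

Standard divisor: 30893 ÷ 34 ≈ 908.618.
Standard quotas: Brisco 2.4554, Galen 5.1243, Harke 7.4960, Eskel 9.9646, Arden 8.9598.
Lower quotas: Brisco 2, Galen 5, Harke 7, Eskel 9, Arden 8 (sum 31, leaving 3 seats).
Remainders in descending order: Eskel 0.9646, Arden 0.9598, Harke 0.4960, Brisco 0.4554, Galen 0.1243.
The surplus seats go to Eskel, Arden, Harke.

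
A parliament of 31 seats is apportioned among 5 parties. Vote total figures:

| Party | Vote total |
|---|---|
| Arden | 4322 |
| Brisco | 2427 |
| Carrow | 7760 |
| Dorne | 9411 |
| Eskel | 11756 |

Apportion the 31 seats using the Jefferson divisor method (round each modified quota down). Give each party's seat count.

Standard divisor 35676/31 ≈ 1150.839; standard quotas: Arden 3.756, Brisco 2.109, Carrow 6.743, Dorne 8.178, Eskel 10.215.
Rounding down gives 3, 2, 6, 8, 10 = 29 seats, so the divisor must be adjusted.
With modified divisor 1075: modified quotas Arden 4.020, Brisco 2.258, Carrow 7.219, Dorne 8.754, Eskel 10.936.
Rounding down: Arden 4, Brisco 2, Carrow 7, Dorne 8, Eskel 10 (total 31).

Arden=4; Brisco=2; Carrow=7; Dorne=8; Eskel=10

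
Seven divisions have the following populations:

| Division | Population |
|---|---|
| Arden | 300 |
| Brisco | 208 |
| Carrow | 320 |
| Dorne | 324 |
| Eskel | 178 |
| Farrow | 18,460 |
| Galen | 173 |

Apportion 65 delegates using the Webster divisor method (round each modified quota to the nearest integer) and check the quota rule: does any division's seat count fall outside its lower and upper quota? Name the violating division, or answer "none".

Farrow

Standard quotas: Arden 0.977, Brisco 0.677, Carrow 1.042, Dorne 1.055, Eskel 0.580, Farrow 60.106, Galen 0.563.
Webster allocation: Arden 1, Brisco 1, Carrow 1, Dorne 1, Eskel 1, Farrow 59, Galen 1.
Farrow has quota 60.106 (lower 60, upper 61) but receives 59 — outside the quota interval.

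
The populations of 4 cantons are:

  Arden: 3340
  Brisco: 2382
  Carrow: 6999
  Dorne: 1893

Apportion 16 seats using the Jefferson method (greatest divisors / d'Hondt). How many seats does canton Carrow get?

8

Standard divisor 14614/16 ≈ 913.375; standard quotas: Arden 3.657, Brisco 2.608, Carrow 7.663, Dorne 2.073.
Rounding down gives 3, 2, 7, 2 = 14 seats, so the divisor must be adjusted.
With modified divisor 800: modified quotas Arden 4.175, Brisco 2.978, Carrow 8.749, Dorne 2.366.
Rounding down: Arden 4, Brisco 2, Carrow 8, Dorne 2 (total 16).
Carrow receives 8.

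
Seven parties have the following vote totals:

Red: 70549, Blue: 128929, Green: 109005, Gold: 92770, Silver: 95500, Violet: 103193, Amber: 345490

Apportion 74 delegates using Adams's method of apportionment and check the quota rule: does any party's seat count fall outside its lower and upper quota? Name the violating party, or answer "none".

Standard quotas: Red 5.522, Blue 10.091, Green 8.532, Gold 7.261, Silver 7.475, Violet 8.077, Amber 27.042.
Adams allocation: Red 6, Blue 10, Green 9, Gold 7, Silver 8, Violet 8, Amber 26.
Amber has quota 27.042 (lower 27, upper 28) but receives 26 — outside the quota interval.

Amber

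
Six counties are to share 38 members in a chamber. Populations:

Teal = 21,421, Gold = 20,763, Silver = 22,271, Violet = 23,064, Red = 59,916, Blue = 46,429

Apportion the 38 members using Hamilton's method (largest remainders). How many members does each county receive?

Teal 4; Gold 4; Silver 4; Violet 5; Red 12; Blue 9

The standard divisor is 193864/38 ≈ 5101.684.
Standard quotas: Teal 4.1988, Gold 4.0698, Silver 4.3654, Violet 4.5209, Red 11.7444, Blue 9.1007.
Lower quotas: Teal 4, Gold 4, Silver 4, Violet 4, Red 11, Blue 9 (sum 36, leaving 2 seats).
Remainders in descending order: Red 0.7444, Violet 0.5209, Silver 0.3654, Teal 0.1988, Blue 0.1007, Gold 0.0698.
Largest remainders: Red, Violet receive the extra seats.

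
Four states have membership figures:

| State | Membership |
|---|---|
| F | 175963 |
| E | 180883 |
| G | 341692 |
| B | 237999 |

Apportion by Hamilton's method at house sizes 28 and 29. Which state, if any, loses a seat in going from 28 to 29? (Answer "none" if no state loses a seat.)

At 28 seats: F 5, E 6, G 10, B 7.
At 29 seats: F 5, E 6, G 11, B 7.
No state's allocation decreased.

none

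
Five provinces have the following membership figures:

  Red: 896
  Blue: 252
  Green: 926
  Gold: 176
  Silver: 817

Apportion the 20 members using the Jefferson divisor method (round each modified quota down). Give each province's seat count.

Standard divisor 3067/20 ≈ 153.35; standard quotas: Red 5.843, Blue 1.643, Green 6.038, Gold 1.148, Silver 5.328.
Rounding down gives 5, 1, 6, 1, 5 = 18 seats, so the divisor must be adjusted.
With modified divisor 134: modified quotas Red 6.687, Blue 1.881, Green 6.910, Gold 1.313, Silver 6.097.
Rounding down: Red 6, Blue 1, Green 6, Gold 1, Silver 6 (total 20).

Red 6, Blue 1, Green 6, Gold 1, Silver 6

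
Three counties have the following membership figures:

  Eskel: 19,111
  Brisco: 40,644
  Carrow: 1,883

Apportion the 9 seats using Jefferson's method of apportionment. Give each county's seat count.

Eskel 3, Brisco 6, Carrow 0

Standard divisor 61638/9 ≈ 6848.667; standard quotas: Eskel 2.790, Brisco 5.935, Carrow 0.275.
Rounding down gives 2, 5, 0 = 7 seats, so the divisor must be adjusted.
With modified divisor 6100: modified quotas Eskel 3.133, Brisco 6.663, Carrow 0.309.
Rounding down: Eskel 3, Brisco 6, Carrow 0 (total 9).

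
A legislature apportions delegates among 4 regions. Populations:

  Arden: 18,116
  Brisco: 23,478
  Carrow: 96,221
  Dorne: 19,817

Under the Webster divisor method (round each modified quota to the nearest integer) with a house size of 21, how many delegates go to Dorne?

Standard divisor 157632/21 ≈ 7506.286; standard quotas: Arden 2.413, Brisco 3.128, Carrow 12.819, Dorne 2.640.
Rounding to the nearest integer gives Arden 2, Brisco 3, Carrow 13, Dorne 3 — total 21, matching the house size, so no adjustment is needed.
Dorne receives 3.

3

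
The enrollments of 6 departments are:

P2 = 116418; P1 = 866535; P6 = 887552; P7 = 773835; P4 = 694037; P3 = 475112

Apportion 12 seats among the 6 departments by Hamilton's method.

Standard divisor: 3813489 ÷ 12 ≈ 317790.75.
Standard quotas: P2 0.3663, P1 2.7267, P6 2.7929, P7 2.4350, P4 2.1839, P3 1.4950.
Lower quotas: P2 0, P1 2, P6 2, P7 2, P4 2, P3 1 (sum 9, leaving 3 seats).
Remainders in descending order: P6 0.7929, P1 0.7267, P3 0.4950, P7 0.4350, P2 0.3663, P4 0.1839.
The surplus seats go to P6, P1, P3.

P2=0, P1=3, P6=3, P7=2, P4=2, P3=2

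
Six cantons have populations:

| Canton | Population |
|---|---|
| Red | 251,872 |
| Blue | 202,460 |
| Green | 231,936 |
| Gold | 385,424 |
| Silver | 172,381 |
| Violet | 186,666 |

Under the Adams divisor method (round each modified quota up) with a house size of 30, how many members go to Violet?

4

Standard divisor 1430739/30 ≈ 47691.3; standard quotas: Red 5.281, Blue 4.245, Green 4.863, Gold 8.082, Silver 3.615, Violet 3.914.
Rounding up gives 6, 5, 5, 9, 4, 4 = 33 seats, so the divisor must be adjusted.
With modified divisor 52800: modified quotas Red 4.770, Blue 3.834, Green 4.393, Gold 7.300, Silver 3.265, Violet 3.535.
Rounding up: Red 5, Blue 4, Green 5, Gold 8, Silver 4, Violet 4 (total 30).
Violet receives 4.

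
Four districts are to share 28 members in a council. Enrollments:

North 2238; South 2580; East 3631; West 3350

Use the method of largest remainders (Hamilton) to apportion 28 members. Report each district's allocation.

North: 5, South: 6, East: 9, West: 8

The standard divisor is 11799/28 ≈ 421.393.
Standard quotas: North 5.311, South 6.123, East 8.617, West 7.950.
Lower quotas: North 5, South 6, East 8, West 7 (sum 26, leaving 2 seats).
Remainders in descending order: West 0.950, East 0.617, North 0.311, South 0.123.
Largest remainders: West, East receive the extra seats.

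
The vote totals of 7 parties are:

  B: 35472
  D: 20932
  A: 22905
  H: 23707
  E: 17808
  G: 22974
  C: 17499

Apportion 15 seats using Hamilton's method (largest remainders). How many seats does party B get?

Total 161297; standard divisor 161297/15 ≈ 10753.133.
Standard quotas: B 3.2988, D 1.9466, A 2.1301, H 2.2047, E 1.6561, G 2.1365, C 1.6273.
Lower quotas: B 3, D 1, A 2, H 2, E 1, G 2, C 1 (sum 12, leaving 3 seats).
Remainders in descending order: D 0.9466, E 0.6561, C 0.6273, B 0.2988, H 0.2047, G 0.1365, A 0.1301.
Largest remainders: D, E, C receive the extra seats.
B receives 3.

3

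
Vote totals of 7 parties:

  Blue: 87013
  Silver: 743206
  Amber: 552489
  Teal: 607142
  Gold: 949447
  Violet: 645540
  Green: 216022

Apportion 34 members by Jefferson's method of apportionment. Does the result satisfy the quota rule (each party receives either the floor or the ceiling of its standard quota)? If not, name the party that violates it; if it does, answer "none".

none

Standard quotas: Blue 0.778, Silver 6.648, Amber 4.942, Teal 5.431, Gold 8.493, Violet 5.775, Green 1.932.
Jefferson allocation: Blue 0, Silver 7, Amber 5, Teal 5, Gold 9, Violet 6, Green 2.
Every allocation lies between the lower and upper quota.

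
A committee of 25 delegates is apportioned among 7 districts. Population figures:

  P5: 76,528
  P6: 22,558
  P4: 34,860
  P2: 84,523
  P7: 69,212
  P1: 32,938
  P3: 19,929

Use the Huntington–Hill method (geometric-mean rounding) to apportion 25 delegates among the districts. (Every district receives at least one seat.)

P5 5, P6 2, P4 3, P2 6, P7 5, P1 2, P3 2

With divisor 14032: modified quotas P5 5.454, P6 1.608, P4 2.484, P2 6.024, P7 4.932, P1 2.347, P3 1.420.
Geometric-mean thresholds: P5 √(5·6)=5.477, P6 √(1·2)=1.414, P4 √(2·3)=2.449, P2 √(6·7)=6.481, P7 √(4·5)=4.472, P1 √(2·3)=2.449, P3 √(1·2)=1.414.
Each quota rounded against its threshold gives P5 5, P6 2, P4 3, P2 6, P7 5, P1 2, P3 2 (total 25).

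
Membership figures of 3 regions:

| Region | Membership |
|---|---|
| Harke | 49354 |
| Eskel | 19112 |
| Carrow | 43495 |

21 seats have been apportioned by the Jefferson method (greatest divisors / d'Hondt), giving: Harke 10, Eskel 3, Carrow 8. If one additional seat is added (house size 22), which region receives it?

Carrow

Priority for the next seat is population ÷ (current seats + 1).
Priorities: Harke 4486.727, Eskel 4778.000, Carrow 4832.778.
Highest priority: Carrow.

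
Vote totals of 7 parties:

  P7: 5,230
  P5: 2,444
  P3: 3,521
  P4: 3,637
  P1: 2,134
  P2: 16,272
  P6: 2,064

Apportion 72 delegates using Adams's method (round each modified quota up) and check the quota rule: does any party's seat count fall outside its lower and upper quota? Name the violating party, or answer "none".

Standard quotas: P7 10.667, P5 4.985, P3 7.181, P4 7.418, P1 4.352, P2 33.187, P6 4.210.
Adams allocation: P7 11, P5 5, P3 7, P4 8, P1 5, P2 32, P6 4.
P2 has quota 33.187 (lower 33, upper 34) but receives 32 — outside the quota interval.

P2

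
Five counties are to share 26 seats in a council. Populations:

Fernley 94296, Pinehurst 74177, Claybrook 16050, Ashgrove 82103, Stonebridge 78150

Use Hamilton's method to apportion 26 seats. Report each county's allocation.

Standard divisor: 344776 ÷ 26 ≈ 13260.615.
Standard quotas: Fernley 7.1110, Pinehurst 5.5938, Claybrook 1.2104, Ashgrove 6.1915, Stonebridge 5.8934.
Lower quotas: Fernley 7, Pinehurst 5, Claybrook 1, Ashgrove 6, Stonebridge 5 (sum 24, leaving 2 seats).
Remainders in descending order: Stonebridge 0.8934, Pinehurst 0.5938, Claybrook 0.2104, Ashgrove 0.1915, Fernley 0.1110.
The surplus seats go to Stonebridge, Pinehurst.

Fernley: 7; Pinehurst: 6; Claybrook: 1; Ashgrove: 6; Stonebridge: 6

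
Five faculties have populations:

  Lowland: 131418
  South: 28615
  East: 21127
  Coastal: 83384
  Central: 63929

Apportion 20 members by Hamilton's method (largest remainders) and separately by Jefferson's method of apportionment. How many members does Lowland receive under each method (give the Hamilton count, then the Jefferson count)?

8 and 9

Hamilton: Lowland 8, South 2, East 1, Coastal 5, Central 4.
Jefferson: Lowland 9, South 1, East 1, Coastal 5, Central 4.
Lowland gets 8 under Hamilton and 9 under Jefferson.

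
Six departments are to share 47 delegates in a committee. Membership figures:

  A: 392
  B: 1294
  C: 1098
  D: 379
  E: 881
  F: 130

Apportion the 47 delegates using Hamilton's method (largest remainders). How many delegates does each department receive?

Standard divisor: 4174 ÷ 47 ≈ 88.809.
Standard quotas: A 4.414, B 14.571, C 12.364, D 4.268, E 9.920, F 1.464.
Lower quotas: A 4, B 14, C 12, D 4, E 9, F 1 (sum 44, leaving 3 seats).
Remainders in descending order: E 0.920, B 0.571, F 0.464, A 0.414, C 0.364, D 0.268.
Largest remainders: E, B, F receive the extra seats.

A 4, B 15, C 12, D 4, E 10, F 2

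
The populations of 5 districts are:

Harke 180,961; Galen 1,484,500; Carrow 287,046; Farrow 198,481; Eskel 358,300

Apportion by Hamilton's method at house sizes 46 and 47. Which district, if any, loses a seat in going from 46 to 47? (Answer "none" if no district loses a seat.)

At 46 seats: Harke 3, Galen 27, Carrow 5, Farrow 4, Eskel 7.
At 47 seats: Harke 3, Galen 28, Carrow 5, Farrow 4, Eskel 7.
No district's allocation decreased.

none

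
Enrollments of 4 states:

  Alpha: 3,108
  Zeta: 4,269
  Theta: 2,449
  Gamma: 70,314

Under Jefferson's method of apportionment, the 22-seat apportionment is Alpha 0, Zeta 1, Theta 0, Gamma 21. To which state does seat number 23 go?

Gamma

Priority for the next seat is population ÷ (current seats + 1).
Priorities: Alpha 3108.000, Zeta 2134.500, Theta 2449.000, Gamma 3196.091.
Highest priority: Gamma.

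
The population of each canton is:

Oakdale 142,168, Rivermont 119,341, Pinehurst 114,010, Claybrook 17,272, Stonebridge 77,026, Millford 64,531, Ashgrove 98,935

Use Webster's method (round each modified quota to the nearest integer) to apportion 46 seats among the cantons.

Oakdale: 10; Rivermont: 9; Pinehurst: 8; Claybrook: 1; Stonebridge: 6; Millford: 5; Ashgrove: 7

Standard divisor 633283/46 ≈ 13767.022; standard quotas: Oakdale 10.327, Rivermont 8.669, Pinehurst 8.281, Claybrook 1.255, Stonebridge 5.595, Millford 4.687, Ashgrove 7.186.
Rounding to the nearest integer gives Oakdale 10, Rivermont 9, Pinehurst 8, Claybrook 1, Stonebridge 6, Millford 5, Ashgrove 7 — total 46, matching the house size, so no adjustment is needed.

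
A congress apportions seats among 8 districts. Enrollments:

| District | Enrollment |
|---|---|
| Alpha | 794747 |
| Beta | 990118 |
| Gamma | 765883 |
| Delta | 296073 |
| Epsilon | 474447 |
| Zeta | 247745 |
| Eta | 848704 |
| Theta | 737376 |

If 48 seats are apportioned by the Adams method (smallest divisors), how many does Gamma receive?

Standard divisor 5155093/48 ≈ 107397.771; standard quotas: Alpha 7.400, Beta 9.219, Gamma 7.131, Delta 2.757, Epsilon 4.418, Zeta 2.307, Eta 7.902, Theta 6.866.
Rounding up gives 8, 10, 8, 3, 5, 3, 8, 7 = 52 seats, so the divisor must be adjusted.
With modified divisor 119900: modified quotas Alpha 6.628, Beta 8.258, Gamma 6.388, Delta 2.469, Epsilon 3.957, Zeta 2.066, Eta 7.078, Theta 6.150.
Rounding up: Alpha 7, Beta 9, Gamma 7, Delta 3, Epsilon 4, Zeta 3, Eta 8, Theta 7 (total 48).
Gamma receives 7.

7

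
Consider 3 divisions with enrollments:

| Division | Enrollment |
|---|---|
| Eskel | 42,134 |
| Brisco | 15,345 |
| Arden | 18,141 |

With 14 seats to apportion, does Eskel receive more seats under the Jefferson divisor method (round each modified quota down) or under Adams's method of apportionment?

Jefferson

Jefferson: Eskel 8, Brisco 3, Arden 3.
Adams: Eskel 7, Brisco 3, Arden 4.
Eskel gets 8 under Jefferson and 7 under Adams.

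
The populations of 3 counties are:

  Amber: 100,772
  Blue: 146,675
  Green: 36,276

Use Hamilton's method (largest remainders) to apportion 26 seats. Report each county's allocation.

Amber 9, Blue 14, Green 3

Standard divisor: 283723 ÷ 26 ≈ 10912.423.
Standard quotas: Amber 9.2346, Blue 13.4411, Green 3.3243.
Lower quotas: Amber 9, Blue 13, Green 3 (sum 25, leaving 1 seat).
Remainders in descending order: Blue 0.4411, Green 0.3243, Amber 0.2346.
The surplus seat goes to Blue.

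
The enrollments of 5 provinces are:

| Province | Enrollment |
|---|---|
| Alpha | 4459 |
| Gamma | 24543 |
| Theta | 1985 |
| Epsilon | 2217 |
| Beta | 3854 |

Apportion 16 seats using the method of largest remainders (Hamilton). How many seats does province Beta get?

The standard divisor is 37058/16 ≈ 2316.125.
Standard quotas: Alpha 1.9252, Gamma 10.5966, Theta 0.8570, Epsilon 0.9572, Beta 1.6640.
Lower quotas: Alpha 1, Gamma 10, Theta 0, Epsilon 0, Beta 1 (sum 12, leaving 4 seats).
Remainders in descending order: Epsilon 0.9572, Alpha 0.9252, Theta 0.8570, Beta 0.6640, Gamma 0.5966.
Largest remainders: Epsilon, Alpha, Theta, Beta receive the extra seats.
Beta receives 2.

2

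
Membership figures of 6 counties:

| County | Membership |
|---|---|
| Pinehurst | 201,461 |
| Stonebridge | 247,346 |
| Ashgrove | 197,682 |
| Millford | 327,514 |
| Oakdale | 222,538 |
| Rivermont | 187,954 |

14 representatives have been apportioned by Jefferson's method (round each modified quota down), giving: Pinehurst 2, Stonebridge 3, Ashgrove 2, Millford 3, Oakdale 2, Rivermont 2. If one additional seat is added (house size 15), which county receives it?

Priority for the next seat is population ÷ (current seats + 1).
Priorities: Pinehurst 67153.667, Stonebridge 61836.500, Ashgrove 65894.000, Millford 81878.500, Oakdale 74179.333, Rivermont 62651.333.
Highest priority: Millford.

Millford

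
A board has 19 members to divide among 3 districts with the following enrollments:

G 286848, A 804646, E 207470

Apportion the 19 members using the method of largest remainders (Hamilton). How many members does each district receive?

G=4; A=12; E=3

Standard divisor: 1298964 ÷ 19 ≈ 68366.526.
Standard quotas: G 4.1957, A 11.7696, E 3.0347.
Lower quotas: G 4, A 11, E 3 (sum 18, leaving 1 seat).
Remainders in descending order: A 0.7696, G 0.1957, E 0.0347.
Largest remainder: A receives the extra seat.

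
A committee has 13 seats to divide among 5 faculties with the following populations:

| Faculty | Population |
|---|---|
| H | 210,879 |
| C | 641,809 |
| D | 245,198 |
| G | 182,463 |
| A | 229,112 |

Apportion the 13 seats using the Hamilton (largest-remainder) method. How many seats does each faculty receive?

Total 1509461; standard divisor 1509461/13 ≈ 116112.385.
Standard quotas: H 1.8162, C 5.5275, D 2.1117, G 1.5714, A 1.9732.
Lower quotas: H 1, C 5, D 2, G 1, A 1 (sum 10, leaving 3 seats).
Remainders in descending order: A 0.9732, H 0.8162, G 0.5714, C 0.5275, D 0.1117.
The surplus seats go to A, H, G.

H=2, C=5, D=2, G=2, A=2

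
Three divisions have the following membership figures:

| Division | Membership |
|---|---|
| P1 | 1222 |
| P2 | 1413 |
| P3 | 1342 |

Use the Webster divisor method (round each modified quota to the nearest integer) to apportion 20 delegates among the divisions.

P1=6; P2=7; P3=7

Standard divisor 3977/20 ≈ 198.85; standard quotas: P1 6.145, P2 7.106, P3 6.749.
Rounding to the nearest integer gives P1 6, P2 7, P3 7 — total 20, matching the house size, so no adjustment is needed.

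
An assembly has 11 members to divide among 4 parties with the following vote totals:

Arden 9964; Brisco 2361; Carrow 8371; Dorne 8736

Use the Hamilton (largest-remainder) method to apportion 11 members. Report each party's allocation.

Total 29432; standard divisor 29432/11 ≈ 2675.636.
Standard quotas: Arden 3.7240, Brisco 0.8824, Carrow 3.1286, Dorne 3.2650.
Lower quotas: Arden 3, Brisco 0, Carrow 3, Dorne 3 (sum 9, leaving 2 seats).
Remainders in descending order: Brisco 0.8824, Arden 0.7240, Dorne 0.2650, Carrow 0.1286.
The surplus seats go to Brisco, Arden.

Arden=4, Brisco=1, Carrow=3, Dorne=3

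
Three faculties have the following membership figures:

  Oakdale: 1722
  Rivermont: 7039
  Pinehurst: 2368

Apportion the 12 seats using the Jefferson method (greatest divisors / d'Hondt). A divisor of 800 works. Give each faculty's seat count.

Oakdale 2; Rivermont 8; Pinehurst 2

With modified divisor 800: modified quotas Oakdale 2.152, Rivermont 8.799, Pinehurst 2.960.
Rounding down: Oakdale 2, Rivermont 8, Pinehurst 2 (total 12).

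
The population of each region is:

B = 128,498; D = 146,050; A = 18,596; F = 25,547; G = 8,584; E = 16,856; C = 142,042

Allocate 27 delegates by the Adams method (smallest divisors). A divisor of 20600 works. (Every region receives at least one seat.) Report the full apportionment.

B: 7, D: 8, A: 1, F: 2, G: 1, E: 1, C: 7

With modified divisor 20600: modified quotas B 6.238, D 7.090, A 0.903, F 1.240, G 0.417, E 0.818, C 6.895.
Rounding up: B 7, D 8, A 1, F 2, G 1, E 1, C 7 (total 27).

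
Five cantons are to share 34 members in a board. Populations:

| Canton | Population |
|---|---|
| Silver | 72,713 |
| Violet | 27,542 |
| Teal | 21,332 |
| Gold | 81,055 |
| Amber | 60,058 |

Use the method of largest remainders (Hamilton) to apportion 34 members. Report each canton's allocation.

Total 262700; standard divisor 262700/34 ≈ 7726.471.
Standard quotas: Silver 9.4109, Violet 3.5646, Teal 2.7609, Gold 10.4906, Amber 7.7730.
Lower quotas: Silver 9, Violet 3, Teal 2, Gold 10, Amber 7 (sum 31, leaving 3 seats).
Remainders in descending order: Amber 0.7730, Teal 0.7609, Violet 0.5646, Gold 0.4906, Silver 0.4109.
The surplus seats go to Amber, Teal, Violet.

Silver=9, Violet=4, Teal=3, Gold=10, Amber=8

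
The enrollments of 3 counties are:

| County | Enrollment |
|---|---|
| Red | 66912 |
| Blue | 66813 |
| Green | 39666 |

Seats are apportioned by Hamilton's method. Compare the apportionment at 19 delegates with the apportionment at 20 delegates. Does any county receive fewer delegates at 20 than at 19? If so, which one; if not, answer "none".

Green

At 19 seats: Red 7, Blue 7, Green 5.
At 20 seats: Red 8, Blue 8, Green 4.
Green drops from 5 to 4.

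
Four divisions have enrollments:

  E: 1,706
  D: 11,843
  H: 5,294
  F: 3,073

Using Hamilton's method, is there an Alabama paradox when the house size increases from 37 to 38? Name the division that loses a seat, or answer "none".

none

At 37 seats: E 3, D 20, H 9, F 5.
At 38 seats: E 3, D 21, H 9, F 5.
No division's allocation decreased.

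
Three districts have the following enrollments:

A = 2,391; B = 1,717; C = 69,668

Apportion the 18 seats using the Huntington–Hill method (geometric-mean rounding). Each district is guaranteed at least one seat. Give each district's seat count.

With divisor 4361: modified quotas A 0.548, B 0.394, C 15.975.
Geometric-mean thresholds: A (min 1), B (min 1), C √(15·16)=15.492.
Each quota rounded against its threshold gives A 1, B 1, C 16 (total 18).

A 1; B 1; C 16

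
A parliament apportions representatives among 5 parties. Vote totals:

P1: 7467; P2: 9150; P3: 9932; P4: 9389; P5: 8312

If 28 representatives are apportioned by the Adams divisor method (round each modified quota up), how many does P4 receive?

Standard divisor 44250/28 ≈ 1580.357; standard quotas: P1 4.725, P2 5.790, P3 6.285, P4 5.941, P5 5.260.
Rounding up gives 5, 6, 7, 6, 6 = 30 seats, so the divisor must be adjusted.
With modified divisor 1700: modified quotas P1 4.392, P2 5.382, P3 5.842, P4 5.523, P5 4.889.
Rounding up: P1 5, P2 6, P3 6, P4 6, P5 5 (total 28).
P4 receives 6.

6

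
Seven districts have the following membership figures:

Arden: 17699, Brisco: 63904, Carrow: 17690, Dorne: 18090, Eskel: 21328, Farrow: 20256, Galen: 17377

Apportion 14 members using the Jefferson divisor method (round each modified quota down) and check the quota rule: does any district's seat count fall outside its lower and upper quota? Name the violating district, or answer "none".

none

Standard quotas: Arden 1.405, Brisco 5.073, Carrow 1.404, Dorne 1.436, Eskel 1.693, Farrow 1.608, Galen 1.380.
Jefferson allocation: Arden 1, Brisco 6, Carrow 1, Dorne 1, Eskel 2, Farrow 2, Galen 1.
Every allocation lies between the lower and upper quota.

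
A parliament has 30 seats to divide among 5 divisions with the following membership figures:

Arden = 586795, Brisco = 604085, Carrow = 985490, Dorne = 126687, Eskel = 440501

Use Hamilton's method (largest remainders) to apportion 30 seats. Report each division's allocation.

Arden: 6, Brisco: 7, Carrow: 11, Dorne: 1, Eskel: 5

Standard divisor: 2743558 ÷ 30 ≈ 91451.933.
Standard quotas: Arden 6.4164, Brisco 6.6055, Carrow 10.7760, Dorne 1.3853, Eskel 4.8167.
Lower quotas: Arden 6, Brisco 6, Carrow 10, Dorne 1, Eskel 4 (sum 27, leaving 3 seats).
Remainders in descending order: Eskel 0.8167, Carrow 0.7760, Brisco 0.6055, Arden 0.4164, Dorne 0.3853.
The surplus seats go to Eskel, Carrow, Brisco.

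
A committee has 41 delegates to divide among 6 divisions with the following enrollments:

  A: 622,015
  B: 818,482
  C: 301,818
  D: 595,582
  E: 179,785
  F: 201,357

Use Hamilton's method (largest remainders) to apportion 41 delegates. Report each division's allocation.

A 9, B 12, C 5, D 9, E 3, F 3

Standard divisor: 2719039 ÷ 41 ≈ 66318.024.
Standard quotas: A 9.3793, B 12.3418, C 4.5511, D 8.9807, E 2.7110, F 3.0362.
Lower quotas: A 9, B 12, C 4, D 8, E 2, F 3 (sum 38, leaving 3 seats).
Remainders in descending order: D 0.9807, E 0.7110, C 0.5511, A 0.3793, B 0.3418, F 0.0362.
The surplus seats go to D, E, C.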